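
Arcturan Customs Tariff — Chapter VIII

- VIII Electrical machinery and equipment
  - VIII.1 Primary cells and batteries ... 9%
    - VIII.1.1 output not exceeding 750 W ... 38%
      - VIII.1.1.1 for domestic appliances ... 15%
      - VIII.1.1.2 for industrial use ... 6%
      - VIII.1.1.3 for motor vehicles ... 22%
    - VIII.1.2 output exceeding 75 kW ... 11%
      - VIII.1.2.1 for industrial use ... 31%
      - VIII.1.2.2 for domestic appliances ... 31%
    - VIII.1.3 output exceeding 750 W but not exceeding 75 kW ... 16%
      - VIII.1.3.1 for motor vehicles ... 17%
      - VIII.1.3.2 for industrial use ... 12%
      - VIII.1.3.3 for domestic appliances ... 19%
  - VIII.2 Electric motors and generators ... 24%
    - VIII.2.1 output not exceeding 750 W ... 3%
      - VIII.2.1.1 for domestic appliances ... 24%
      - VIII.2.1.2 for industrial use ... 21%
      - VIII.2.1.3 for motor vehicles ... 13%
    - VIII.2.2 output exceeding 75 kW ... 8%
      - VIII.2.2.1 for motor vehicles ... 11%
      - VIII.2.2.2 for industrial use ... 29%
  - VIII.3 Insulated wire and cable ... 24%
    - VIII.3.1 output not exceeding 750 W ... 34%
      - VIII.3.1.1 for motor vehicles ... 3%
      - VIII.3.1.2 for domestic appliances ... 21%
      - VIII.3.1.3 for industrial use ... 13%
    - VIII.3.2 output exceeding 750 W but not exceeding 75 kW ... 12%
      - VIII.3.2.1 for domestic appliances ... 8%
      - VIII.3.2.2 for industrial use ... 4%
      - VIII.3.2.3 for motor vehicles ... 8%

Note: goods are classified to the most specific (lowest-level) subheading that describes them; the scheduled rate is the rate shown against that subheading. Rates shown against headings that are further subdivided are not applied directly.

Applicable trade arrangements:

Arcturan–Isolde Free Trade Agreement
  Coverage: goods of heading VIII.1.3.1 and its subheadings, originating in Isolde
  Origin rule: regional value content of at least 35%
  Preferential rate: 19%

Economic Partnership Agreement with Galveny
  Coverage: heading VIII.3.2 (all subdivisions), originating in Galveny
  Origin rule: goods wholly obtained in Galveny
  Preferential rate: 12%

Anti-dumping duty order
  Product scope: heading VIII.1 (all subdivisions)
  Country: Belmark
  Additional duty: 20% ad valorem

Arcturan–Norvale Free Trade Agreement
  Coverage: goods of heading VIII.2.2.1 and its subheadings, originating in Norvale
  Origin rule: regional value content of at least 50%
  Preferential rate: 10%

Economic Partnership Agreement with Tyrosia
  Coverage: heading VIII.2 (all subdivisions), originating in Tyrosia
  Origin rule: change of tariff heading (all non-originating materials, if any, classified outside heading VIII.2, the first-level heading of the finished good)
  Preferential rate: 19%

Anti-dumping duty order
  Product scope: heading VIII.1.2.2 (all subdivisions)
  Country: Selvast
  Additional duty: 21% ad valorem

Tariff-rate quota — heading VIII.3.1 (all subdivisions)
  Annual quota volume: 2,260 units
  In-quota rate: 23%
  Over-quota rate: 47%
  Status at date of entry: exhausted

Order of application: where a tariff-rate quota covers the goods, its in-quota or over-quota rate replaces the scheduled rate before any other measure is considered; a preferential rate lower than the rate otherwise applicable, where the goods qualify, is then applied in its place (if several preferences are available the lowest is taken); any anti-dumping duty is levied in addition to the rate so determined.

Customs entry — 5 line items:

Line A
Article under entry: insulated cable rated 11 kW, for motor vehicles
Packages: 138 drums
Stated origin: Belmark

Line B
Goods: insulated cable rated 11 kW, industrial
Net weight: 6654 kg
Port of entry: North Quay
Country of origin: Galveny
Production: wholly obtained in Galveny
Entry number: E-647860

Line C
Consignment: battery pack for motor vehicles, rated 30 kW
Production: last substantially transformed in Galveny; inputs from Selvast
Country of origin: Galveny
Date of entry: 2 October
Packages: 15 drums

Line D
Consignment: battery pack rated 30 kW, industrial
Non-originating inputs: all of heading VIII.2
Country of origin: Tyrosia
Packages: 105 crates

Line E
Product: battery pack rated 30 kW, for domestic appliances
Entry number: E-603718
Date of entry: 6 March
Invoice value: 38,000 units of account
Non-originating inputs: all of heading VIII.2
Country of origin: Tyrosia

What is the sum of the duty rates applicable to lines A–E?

60%

Line A: insulated cable → VIII.3; rated 11 kW → VIII.3.2; for motor vehicles → VIII.3.2.3. Scheduled 8%. No special measure applies. → 8%.
Line B: insulated cable → VIII.3; rated 11 kW → VIII.3.2; industrial → VIII.3.2.2. Scheduled 4%. Galveny agreement on VIII.3.2: wholly obtained → 12% available; preference 12% not lower than 4% → no reduction. → 4%.
Line C: battery pack → VIII.1; rated 30 kW → VIII.1.3; for motor vehicles → VIII.1.3.1. Scheduled 17%. Galveny agreement on VIII.3.2: VIII.1.3.1 not covered. → 17%.
Line D: battery pack → VIII.1; rated 30 kW → VIII.1.3; industrial → VIII.1.3.2. Scheduled 12%. Tyrosia agreement on VIII.2: VIII.1.3.2 not covered. → 12%.
Line E: battery pack → VIII.1; rated 30 kW → VIII.1.3; for domestic appliances → VIII.1.3.3. Scheduled 19%. Tyrosia agreement on VIII.2: VIII.1.3.3 not covered. → 19%.
Sum: 8% + 4% + 17% + 12% + 19% = 60%.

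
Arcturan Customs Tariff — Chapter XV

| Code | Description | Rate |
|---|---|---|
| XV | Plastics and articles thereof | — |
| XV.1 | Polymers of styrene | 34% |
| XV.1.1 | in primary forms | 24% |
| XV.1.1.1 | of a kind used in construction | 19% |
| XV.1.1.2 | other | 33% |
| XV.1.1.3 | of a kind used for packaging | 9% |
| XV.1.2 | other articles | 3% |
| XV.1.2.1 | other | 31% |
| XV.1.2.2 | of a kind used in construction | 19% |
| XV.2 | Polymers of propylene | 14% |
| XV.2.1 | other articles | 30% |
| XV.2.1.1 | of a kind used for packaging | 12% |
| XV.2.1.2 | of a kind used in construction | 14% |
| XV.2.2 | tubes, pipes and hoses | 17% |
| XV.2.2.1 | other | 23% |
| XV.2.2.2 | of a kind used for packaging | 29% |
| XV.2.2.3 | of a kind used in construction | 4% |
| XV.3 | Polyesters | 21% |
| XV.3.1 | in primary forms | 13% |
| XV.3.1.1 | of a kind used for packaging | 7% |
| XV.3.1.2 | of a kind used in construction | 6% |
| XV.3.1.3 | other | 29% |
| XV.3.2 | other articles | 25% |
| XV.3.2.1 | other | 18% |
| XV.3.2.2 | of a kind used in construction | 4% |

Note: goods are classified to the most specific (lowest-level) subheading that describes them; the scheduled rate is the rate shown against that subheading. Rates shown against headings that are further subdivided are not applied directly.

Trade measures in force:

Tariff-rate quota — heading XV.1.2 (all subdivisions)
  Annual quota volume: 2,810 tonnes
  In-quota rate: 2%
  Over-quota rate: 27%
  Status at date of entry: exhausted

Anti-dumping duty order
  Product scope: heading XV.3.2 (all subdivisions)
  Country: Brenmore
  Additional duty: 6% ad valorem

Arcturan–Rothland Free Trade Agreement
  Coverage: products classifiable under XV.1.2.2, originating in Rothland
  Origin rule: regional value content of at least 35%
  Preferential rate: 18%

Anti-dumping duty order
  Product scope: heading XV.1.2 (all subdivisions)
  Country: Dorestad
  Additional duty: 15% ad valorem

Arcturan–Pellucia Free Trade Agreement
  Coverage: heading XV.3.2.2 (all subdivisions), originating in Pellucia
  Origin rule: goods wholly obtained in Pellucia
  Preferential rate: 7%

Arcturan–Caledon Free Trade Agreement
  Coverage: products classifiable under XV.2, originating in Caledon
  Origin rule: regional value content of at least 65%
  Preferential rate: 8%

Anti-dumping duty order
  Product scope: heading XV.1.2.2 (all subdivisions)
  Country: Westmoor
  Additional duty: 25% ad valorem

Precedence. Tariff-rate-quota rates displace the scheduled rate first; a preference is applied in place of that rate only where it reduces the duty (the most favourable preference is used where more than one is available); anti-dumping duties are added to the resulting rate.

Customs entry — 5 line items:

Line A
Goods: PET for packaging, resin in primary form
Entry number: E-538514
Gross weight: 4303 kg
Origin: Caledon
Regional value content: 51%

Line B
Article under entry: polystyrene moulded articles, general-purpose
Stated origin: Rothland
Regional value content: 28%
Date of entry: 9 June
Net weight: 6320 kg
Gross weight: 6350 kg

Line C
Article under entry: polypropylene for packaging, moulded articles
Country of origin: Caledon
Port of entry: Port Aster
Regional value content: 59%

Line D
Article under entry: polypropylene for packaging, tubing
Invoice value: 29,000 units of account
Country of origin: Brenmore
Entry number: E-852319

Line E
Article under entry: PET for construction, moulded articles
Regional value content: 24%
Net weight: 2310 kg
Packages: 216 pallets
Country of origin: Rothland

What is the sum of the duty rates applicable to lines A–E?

79%

Line A: PET → XV.3; resin in primary form → XV.3.1; for packaging → XV.3.1.1. Scheduled 7%. Caledon agreement on XV.2: XV.3.1.1 not covered. → 7%.
Line B: polystyrene → XV.1; moulded articles → XV.1.2; general-purpose → XV.1.2.1. Scheduled 31%. quota on XV.1.2 exhausted → over-quota 27%; Rothland agreement on XV.1.2.2: XV.1.2.1 not covered. → 27%.
Line C: polypropylene → XV.2; moulded articles → XV.2.1; for packaging → XV.2.1.1. Scheduled 12%. Caledon agreement on XV.2: RVC < 65%. → 12%.
Line D: polypropylene → XV.2; tubing → XV.2.2; for packaging → XV.2.2.2. Scheduled 29%. No special measure applies. → 29%.
Line E: PET → XV.3; moulded articles → XV.3.2; for construction → XV.3.2.2. Scheduled 4%. Rothland agreement on XV.1.2.2: XV.3.2.2 not covered. → 4%.
Sum: 7% + 27% + 12% + 29% + 4% = 79%.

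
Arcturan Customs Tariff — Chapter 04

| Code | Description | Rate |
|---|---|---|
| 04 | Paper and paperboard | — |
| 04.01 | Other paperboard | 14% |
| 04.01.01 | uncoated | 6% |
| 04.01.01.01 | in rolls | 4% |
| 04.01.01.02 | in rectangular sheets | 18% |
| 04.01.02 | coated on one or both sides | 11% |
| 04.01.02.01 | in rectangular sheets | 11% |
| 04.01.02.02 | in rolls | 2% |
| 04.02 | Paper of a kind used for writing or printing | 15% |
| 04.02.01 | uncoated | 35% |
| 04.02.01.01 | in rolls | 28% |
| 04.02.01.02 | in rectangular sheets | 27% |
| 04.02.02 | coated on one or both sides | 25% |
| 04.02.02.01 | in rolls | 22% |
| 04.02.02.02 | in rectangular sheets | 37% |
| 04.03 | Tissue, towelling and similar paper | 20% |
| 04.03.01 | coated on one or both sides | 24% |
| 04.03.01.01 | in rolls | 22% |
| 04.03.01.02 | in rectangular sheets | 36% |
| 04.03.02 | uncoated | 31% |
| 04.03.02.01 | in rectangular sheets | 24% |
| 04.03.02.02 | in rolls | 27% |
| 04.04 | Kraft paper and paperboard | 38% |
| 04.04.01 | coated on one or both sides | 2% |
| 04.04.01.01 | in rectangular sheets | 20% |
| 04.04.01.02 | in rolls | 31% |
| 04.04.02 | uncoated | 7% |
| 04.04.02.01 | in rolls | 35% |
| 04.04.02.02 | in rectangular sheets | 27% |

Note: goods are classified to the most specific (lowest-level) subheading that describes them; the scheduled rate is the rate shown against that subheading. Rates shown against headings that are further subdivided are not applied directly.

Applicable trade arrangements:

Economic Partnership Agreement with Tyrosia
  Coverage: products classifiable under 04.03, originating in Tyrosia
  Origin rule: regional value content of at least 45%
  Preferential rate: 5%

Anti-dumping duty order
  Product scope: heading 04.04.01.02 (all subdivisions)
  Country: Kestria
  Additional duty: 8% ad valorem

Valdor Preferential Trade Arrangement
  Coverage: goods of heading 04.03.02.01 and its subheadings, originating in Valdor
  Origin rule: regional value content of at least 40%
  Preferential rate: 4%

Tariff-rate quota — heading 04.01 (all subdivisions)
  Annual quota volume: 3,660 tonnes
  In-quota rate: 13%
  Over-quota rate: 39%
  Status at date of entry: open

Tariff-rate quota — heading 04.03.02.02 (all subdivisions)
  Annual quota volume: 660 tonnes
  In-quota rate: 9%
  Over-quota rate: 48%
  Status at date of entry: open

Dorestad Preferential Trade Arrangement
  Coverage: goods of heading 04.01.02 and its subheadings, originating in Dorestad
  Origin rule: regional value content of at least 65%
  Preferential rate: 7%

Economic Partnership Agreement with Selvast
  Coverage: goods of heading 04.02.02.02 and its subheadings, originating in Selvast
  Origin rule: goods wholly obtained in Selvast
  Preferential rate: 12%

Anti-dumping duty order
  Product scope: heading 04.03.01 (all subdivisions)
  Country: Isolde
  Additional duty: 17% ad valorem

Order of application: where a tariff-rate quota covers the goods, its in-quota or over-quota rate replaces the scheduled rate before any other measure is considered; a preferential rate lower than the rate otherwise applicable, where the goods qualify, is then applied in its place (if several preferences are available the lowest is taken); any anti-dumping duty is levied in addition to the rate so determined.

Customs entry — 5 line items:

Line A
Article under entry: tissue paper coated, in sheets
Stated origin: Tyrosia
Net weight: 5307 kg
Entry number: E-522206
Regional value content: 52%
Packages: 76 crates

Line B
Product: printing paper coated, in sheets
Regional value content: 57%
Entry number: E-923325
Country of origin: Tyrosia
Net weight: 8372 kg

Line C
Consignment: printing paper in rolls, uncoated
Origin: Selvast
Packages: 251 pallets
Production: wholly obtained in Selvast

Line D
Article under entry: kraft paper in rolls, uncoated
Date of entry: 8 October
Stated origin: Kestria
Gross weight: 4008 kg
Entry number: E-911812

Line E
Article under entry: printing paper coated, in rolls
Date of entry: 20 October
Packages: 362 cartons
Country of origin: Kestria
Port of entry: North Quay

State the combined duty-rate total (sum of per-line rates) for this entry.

127%

Line A: tissue paper → 04.03; coated → 04.03.01; in sheets → 04.03.01.02. Scheduled 36%. Tyrosia agreement on 04.03: RVC ≥ 45% → 5% available; preferential 5%. → 5%.
Line B: printing paper → 04.02; coated → 04.02.02; in sheets → 04.02.02.02. Scheduled 37%. Tyrosia agreement on 04.03: 04.02.02.02 not covered. → 37%.
Line C: printing paper → 04.02; uncoated → 04.02.01; in rolls → 04.02.01.01. Scheduled 28%. Selvast agreement on 04.02.02.02: 04.02.01.01 not covered. → 28%.
Line D: kraft paper → 04.04; uncoated → 04.04.02; in rolls → 04.04.02.01. Scheduled 35%. No special measure applies. → 35%.
Line E: printing paper → 04.02; coated → 04.02.02; in rolls → 04.02.02.01. Scheduled 22%. No special measure applies. → 22%.
Sum: 5% + 37% + 28% + 35% + 22% = 127%.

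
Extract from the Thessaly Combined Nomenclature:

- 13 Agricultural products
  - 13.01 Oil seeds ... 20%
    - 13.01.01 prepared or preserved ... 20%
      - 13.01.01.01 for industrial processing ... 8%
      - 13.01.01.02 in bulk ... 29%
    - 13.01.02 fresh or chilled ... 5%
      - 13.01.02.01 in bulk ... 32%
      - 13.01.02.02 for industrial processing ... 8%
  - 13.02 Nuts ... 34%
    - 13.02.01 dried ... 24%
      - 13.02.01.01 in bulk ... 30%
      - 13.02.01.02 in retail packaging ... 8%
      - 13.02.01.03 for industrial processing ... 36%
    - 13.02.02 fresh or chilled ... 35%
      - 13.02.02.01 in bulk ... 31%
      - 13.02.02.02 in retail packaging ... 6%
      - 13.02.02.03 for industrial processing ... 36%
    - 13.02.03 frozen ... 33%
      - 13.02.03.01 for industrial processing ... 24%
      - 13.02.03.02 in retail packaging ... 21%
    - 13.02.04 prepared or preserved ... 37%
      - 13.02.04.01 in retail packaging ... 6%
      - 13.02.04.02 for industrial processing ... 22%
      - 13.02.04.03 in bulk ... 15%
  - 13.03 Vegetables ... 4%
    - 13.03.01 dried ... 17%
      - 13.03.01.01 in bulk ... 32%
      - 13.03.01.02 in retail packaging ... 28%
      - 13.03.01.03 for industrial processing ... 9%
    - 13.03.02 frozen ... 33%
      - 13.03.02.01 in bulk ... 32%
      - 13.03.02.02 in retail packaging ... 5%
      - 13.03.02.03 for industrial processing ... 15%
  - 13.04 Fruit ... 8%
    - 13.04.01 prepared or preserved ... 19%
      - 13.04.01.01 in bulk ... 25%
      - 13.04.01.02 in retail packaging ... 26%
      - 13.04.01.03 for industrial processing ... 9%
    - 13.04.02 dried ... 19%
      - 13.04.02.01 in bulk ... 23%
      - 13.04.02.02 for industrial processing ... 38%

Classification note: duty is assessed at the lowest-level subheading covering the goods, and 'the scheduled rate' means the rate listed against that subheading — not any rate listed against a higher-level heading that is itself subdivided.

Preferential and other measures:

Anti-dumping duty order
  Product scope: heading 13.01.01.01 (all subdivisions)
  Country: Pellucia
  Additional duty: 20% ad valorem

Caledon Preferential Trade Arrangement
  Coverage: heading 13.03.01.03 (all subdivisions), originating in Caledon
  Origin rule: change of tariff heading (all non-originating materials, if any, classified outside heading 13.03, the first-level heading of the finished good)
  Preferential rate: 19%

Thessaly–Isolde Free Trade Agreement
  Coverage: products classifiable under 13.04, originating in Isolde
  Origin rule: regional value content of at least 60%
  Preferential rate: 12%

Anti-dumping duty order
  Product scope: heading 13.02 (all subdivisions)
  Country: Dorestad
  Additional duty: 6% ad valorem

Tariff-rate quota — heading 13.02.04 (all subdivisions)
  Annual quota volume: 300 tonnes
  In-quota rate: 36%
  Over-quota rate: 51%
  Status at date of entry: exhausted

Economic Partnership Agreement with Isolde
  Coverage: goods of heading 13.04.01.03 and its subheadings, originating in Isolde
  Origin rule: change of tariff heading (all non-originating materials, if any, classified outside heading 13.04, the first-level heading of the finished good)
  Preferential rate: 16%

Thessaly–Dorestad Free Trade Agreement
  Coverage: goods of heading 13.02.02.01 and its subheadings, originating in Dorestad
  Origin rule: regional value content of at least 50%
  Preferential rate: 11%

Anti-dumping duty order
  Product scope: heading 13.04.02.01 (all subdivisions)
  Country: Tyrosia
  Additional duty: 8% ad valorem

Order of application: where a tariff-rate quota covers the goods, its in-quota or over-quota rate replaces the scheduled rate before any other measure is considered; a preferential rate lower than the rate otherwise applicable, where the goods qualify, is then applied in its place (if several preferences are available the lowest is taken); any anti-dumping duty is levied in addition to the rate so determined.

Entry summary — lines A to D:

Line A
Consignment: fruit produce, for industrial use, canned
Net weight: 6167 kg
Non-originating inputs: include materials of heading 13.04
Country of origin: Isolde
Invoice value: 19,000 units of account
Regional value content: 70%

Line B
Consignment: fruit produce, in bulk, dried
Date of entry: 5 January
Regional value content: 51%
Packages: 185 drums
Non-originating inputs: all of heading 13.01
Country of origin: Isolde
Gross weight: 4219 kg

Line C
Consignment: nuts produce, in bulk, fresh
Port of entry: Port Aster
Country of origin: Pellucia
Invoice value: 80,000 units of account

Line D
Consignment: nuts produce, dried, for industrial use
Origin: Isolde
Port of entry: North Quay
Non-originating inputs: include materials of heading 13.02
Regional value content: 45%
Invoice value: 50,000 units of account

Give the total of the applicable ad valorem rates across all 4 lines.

Line A: fruit → 13.04; canned → 13.04.01; for industrial use → 13.04.01.03. Scheduled 9%. Isolde agreement on 13.04: RVC ≥ 60% → 12% available; Isolde agreement on 13.04.01.03: CTH not met; preference 12% not lower than 9% → no reduction. → 9%.
Line B: fruit → 13.04; dried → 13.04.02; in bulk → 13.04.02.01. Scheduled 23%. Isolde agreement on 13.04: RVC < 60%; Isolde agreement on 13.04.01.03: 13.04.02.01 not covered. → 23%.
Line C: nuts → 13.02; fresh → 13.02.02; in bulk → 13.02.02.01. Scheduled 31%. No special measure applies. → 31%.
Line D: nuts → 13.02; dried → 13.02.01; for industrial use → 13.02.01.03. Scheduled 36%. Isolde agreement on 13.04: 13.02.01.03 not covered; Isolde agreement on 13.04.01.03: 13.02.01.03 not covered. → 36%.
Sum: 9% + 23% + 31% + 36% = 99%.

99%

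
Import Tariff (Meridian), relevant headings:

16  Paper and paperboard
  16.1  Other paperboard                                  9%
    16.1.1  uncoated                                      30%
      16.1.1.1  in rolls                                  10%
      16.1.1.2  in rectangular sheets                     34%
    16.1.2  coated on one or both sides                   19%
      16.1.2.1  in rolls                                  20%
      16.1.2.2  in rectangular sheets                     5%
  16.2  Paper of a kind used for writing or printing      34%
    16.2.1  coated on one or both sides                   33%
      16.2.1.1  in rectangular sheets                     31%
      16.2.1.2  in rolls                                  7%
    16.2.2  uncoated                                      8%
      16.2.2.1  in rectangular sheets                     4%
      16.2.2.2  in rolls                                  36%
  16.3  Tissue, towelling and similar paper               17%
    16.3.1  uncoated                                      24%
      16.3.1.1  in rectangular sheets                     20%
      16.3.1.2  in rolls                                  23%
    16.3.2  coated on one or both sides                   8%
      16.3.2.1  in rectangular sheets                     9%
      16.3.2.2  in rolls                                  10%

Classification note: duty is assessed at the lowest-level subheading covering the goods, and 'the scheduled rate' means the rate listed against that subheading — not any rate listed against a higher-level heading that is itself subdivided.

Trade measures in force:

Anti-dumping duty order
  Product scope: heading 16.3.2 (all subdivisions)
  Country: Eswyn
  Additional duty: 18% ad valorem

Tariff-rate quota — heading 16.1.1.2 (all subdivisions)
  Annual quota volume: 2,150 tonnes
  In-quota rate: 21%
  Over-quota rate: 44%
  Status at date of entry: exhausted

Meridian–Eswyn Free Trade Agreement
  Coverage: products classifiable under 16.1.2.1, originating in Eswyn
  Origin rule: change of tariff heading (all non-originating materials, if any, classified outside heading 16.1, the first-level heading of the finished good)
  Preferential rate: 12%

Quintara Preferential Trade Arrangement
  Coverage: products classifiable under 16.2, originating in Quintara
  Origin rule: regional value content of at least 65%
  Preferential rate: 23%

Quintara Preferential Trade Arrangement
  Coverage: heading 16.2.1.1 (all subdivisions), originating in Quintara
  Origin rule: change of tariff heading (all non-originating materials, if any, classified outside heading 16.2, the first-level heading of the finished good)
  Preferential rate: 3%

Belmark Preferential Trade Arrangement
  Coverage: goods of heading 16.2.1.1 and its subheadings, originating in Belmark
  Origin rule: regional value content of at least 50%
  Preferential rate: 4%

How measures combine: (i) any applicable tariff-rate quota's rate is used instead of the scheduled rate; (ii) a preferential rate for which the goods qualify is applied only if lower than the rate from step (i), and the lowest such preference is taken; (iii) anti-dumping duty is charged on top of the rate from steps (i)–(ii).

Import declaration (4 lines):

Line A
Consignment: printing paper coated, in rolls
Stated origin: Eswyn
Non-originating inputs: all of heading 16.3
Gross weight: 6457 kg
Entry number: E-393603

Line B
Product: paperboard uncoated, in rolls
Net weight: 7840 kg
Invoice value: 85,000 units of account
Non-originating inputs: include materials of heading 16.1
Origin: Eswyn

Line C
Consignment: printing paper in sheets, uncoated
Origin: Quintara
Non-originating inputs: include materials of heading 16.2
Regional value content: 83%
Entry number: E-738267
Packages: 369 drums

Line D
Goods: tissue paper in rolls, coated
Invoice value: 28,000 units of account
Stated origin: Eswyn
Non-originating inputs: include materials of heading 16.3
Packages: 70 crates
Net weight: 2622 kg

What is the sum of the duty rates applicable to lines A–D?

Line A: printing paper → 16.2; coated → 16.2.1; in rolls → 16.2.1.2. Scheduled 7%. Eswyn agreement on 16.1.2.1: 16.2.1.2 not covered. → 7%.
Line B: paperboard → 16.1; uncoated → 16.1.1; in rolls → 16.1.1.1. Scheduled 10%. Eswyn agreement on 16.1.2.1: 16.1.1.1 not covered. → 10%.
Line C: printing paper → 16.2; uncoated → 16.2.2; in sheets → 16.2.2.1. Scheduled 4%. Quintara agreement on 16.2: RVC ≥ 65% → 23% available; Quintara agreement on 16.2.1.1: 16.2.2.1 not covered; preference 23% not lower than 4% → no reduction. → 4%.
Line D: tissue paper → 16.3; coated → 16.3.2; in rolls → 16.3.2.2. Scheduled 10%. Eswyn agreement on 16.1.2.1: 16.3.2.2 not covered; anti-dumping (Eswyn, 16.3.2): +18%; total 10% + 18% = 28%. → 28%.
Sum: 7% + 10% + 4% + 28% = 49%.

49%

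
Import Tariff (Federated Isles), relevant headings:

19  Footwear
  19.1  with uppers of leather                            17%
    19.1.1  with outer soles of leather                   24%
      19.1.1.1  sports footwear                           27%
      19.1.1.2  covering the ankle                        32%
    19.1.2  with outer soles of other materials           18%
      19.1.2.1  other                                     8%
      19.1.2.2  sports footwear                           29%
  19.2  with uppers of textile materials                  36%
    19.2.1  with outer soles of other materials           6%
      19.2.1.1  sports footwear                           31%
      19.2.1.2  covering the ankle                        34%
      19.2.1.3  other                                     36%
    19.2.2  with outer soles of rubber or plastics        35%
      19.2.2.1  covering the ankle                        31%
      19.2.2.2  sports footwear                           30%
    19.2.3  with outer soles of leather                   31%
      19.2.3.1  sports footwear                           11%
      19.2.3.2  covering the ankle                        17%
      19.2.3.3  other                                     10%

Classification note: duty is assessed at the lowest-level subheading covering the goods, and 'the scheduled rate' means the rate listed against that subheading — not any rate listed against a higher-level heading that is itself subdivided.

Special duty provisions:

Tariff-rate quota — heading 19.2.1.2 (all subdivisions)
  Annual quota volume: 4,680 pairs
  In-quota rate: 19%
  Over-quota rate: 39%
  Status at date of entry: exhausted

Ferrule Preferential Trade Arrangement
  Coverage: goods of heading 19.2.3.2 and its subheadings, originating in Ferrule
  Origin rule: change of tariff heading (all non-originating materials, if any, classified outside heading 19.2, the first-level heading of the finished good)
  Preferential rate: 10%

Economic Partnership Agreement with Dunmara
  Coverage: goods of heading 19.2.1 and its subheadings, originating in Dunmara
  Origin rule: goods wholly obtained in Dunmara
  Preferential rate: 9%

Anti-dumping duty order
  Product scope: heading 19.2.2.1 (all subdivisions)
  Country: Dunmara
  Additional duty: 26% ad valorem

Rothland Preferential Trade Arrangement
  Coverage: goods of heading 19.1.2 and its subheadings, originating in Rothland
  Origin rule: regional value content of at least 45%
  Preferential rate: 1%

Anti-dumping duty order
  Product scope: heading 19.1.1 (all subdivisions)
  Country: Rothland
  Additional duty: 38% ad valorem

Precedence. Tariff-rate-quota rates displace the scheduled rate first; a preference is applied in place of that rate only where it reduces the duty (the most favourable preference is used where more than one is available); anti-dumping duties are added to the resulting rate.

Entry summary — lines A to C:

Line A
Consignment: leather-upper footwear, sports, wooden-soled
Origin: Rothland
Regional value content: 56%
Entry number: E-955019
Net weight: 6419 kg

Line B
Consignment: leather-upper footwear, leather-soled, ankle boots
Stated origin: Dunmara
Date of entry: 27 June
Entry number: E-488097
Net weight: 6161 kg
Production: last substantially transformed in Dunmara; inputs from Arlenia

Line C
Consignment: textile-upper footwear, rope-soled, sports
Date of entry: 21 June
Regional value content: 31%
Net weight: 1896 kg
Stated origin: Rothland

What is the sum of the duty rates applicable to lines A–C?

Line A: leather-upper → 19.1; wooden-soled → 19.1.2; sports → 19.1.2.2. Scheduled 29%. Rothland agreement on 19.1.2: RVC ≥ 45% → 1% available; preferential 1%. → 1%.
Line B: leather-upper → 19.1; leather-soled → 19.1.1; ankle boots → 19.1.1.2. Scheduled 32%. Dunmara agreement on 19.2.1: 19.1.1.2 not covered. → 32%.
Line C: textile-upper → 19.2; rope-soled → 19.2.1; sports → 19.2.1.1. Scheduled 31%. Rothland agreement on 19.1.2: 19.2.1.1 not covered. → 31%.
Sum: 1% + 32% + 31% = 64%.

64%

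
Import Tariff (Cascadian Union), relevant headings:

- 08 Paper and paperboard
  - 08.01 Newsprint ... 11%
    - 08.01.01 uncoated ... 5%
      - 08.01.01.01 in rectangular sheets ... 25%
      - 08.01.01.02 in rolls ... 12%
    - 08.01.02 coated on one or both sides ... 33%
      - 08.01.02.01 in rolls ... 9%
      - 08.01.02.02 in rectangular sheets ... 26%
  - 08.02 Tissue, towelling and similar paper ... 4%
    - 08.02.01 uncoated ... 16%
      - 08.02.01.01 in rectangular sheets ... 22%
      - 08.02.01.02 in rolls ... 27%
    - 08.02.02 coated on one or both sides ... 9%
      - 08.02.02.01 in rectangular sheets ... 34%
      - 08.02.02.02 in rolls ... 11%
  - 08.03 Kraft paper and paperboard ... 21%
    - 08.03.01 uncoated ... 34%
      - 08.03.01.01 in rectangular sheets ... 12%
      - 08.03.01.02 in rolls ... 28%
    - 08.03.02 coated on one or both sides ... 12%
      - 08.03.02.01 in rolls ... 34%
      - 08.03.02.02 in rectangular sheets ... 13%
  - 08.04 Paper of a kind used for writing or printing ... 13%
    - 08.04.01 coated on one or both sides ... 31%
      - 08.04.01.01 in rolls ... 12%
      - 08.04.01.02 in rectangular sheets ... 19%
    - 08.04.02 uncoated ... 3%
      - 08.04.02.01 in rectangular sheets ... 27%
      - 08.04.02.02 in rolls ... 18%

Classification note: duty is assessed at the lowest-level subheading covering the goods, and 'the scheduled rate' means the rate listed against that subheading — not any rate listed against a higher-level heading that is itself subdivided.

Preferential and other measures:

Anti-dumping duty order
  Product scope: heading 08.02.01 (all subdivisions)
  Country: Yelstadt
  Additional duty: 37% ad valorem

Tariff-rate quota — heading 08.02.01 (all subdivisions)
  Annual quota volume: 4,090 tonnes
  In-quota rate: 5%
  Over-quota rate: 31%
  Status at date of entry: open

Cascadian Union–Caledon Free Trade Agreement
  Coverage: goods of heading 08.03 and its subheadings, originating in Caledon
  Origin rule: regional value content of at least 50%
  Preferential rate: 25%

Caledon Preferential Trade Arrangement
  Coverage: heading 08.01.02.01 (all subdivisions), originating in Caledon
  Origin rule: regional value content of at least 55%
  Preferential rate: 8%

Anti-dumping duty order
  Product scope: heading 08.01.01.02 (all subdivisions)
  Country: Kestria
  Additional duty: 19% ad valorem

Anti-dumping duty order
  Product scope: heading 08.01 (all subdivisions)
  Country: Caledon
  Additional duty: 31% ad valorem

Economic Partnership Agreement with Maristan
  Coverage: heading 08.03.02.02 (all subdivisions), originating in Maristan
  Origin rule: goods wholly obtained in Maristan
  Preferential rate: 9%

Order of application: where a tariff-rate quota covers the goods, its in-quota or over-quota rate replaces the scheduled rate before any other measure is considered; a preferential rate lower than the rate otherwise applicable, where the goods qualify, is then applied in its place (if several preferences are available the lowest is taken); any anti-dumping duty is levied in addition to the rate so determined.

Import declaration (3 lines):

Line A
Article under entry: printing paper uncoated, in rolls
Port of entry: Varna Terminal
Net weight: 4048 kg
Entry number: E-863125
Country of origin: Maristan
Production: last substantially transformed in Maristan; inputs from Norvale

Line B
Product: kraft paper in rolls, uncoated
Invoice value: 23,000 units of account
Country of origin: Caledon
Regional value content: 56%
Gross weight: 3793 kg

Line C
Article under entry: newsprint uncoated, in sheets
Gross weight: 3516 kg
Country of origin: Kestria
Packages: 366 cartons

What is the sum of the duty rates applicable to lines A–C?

68%

Line A: printing paper → 08.04; uncoated → 08.04.02; in rolls → 08.04.02.02. Scheduled 18%. Maristan agreement on 08.03.02.02: 08.04.02.02 not covered. → 18%.
Line B: kraft paper → 08.03; uncoated → 08.03.01; in rolls → 08.03.01.02. Scheduled 28%. Caledon agreement on 08.03: RVC ≥ 50% → 25% available; Caledon agreement on 08.01.02.01: 08.03.01.02 not covered; preferential 25%. → 25%.
Line C: newsprint → 08.01; uncoated → 08.01.01; in sheets → 08.01.01.01. Scheduled 25%. No special measure applies. → 25%.
Sum: 18% + 25% + 25% = 68%.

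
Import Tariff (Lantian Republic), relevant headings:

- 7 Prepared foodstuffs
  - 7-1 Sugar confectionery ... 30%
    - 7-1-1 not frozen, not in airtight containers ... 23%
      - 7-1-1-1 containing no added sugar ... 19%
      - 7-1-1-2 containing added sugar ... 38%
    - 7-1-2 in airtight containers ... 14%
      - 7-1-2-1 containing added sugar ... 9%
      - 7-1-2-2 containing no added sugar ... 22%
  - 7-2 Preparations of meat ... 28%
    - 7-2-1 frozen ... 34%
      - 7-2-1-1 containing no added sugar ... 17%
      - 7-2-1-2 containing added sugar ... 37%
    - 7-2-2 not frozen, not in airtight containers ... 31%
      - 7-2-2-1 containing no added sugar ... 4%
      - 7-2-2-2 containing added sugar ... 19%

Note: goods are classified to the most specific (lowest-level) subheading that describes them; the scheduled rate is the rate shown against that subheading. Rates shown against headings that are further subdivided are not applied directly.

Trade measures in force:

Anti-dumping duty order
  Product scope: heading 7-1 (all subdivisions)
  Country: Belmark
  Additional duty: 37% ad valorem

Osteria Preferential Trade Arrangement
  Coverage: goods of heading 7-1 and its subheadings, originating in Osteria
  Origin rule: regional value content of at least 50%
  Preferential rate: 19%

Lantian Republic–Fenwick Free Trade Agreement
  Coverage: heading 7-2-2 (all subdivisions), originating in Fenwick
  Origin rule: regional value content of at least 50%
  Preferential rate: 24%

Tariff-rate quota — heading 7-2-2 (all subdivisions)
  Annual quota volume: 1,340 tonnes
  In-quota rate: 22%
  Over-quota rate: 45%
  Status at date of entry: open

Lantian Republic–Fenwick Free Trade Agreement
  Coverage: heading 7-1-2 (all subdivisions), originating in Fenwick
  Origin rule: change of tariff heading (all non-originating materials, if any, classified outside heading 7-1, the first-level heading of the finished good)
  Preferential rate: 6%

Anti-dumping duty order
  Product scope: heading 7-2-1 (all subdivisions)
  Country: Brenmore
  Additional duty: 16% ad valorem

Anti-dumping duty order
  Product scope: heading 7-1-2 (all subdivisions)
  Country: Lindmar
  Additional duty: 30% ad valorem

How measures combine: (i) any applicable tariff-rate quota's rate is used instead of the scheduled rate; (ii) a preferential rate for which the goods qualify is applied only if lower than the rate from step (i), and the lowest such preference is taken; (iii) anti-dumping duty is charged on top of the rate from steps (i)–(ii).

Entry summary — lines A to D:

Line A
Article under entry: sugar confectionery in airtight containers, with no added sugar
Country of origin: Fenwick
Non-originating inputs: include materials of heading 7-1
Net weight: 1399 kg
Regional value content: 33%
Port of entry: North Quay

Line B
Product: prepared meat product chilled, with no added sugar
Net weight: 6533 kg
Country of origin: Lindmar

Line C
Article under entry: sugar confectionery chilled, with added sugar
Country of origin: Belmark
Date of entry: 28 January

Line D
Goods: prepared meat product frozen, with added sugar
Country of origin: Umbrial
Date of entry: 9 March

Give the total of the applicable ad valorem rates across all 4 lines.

156%

Line A: sugar confectionery → 7-1; in airtight containers → 7-1-2; with no added sugar → 7-1-2-2. Scheduled 22%. Fenwick agreement on 7-2-2: 7-1-2-2 not covered; Fenwick agreement on 7-1-2: CTH not met. → 22%.
Line B: prepared meat product → 7-2; chilled → 7-2-2; with no added sugar → 7-2-2-1. Scheduled 4%. quota on 7-2-2 open → in-quota 22%. → 22%.
Line C: sugar confectionery → 7-1; chilled → 7-1-1; with added sugar → 7-1-1-2. Scheduled 38%. anti-dumping (Belmark, 7-1): +37%; total 38% + 37% = 75%. → 75%.
Line D: prepared meat product → 7-2; frozen → 7-2-1; with added sugar → 7-2-1-2. Scheduled 37%. No special measure applies. → 37%.
Sum: 22% + 22% + 75% + 37% = 156%.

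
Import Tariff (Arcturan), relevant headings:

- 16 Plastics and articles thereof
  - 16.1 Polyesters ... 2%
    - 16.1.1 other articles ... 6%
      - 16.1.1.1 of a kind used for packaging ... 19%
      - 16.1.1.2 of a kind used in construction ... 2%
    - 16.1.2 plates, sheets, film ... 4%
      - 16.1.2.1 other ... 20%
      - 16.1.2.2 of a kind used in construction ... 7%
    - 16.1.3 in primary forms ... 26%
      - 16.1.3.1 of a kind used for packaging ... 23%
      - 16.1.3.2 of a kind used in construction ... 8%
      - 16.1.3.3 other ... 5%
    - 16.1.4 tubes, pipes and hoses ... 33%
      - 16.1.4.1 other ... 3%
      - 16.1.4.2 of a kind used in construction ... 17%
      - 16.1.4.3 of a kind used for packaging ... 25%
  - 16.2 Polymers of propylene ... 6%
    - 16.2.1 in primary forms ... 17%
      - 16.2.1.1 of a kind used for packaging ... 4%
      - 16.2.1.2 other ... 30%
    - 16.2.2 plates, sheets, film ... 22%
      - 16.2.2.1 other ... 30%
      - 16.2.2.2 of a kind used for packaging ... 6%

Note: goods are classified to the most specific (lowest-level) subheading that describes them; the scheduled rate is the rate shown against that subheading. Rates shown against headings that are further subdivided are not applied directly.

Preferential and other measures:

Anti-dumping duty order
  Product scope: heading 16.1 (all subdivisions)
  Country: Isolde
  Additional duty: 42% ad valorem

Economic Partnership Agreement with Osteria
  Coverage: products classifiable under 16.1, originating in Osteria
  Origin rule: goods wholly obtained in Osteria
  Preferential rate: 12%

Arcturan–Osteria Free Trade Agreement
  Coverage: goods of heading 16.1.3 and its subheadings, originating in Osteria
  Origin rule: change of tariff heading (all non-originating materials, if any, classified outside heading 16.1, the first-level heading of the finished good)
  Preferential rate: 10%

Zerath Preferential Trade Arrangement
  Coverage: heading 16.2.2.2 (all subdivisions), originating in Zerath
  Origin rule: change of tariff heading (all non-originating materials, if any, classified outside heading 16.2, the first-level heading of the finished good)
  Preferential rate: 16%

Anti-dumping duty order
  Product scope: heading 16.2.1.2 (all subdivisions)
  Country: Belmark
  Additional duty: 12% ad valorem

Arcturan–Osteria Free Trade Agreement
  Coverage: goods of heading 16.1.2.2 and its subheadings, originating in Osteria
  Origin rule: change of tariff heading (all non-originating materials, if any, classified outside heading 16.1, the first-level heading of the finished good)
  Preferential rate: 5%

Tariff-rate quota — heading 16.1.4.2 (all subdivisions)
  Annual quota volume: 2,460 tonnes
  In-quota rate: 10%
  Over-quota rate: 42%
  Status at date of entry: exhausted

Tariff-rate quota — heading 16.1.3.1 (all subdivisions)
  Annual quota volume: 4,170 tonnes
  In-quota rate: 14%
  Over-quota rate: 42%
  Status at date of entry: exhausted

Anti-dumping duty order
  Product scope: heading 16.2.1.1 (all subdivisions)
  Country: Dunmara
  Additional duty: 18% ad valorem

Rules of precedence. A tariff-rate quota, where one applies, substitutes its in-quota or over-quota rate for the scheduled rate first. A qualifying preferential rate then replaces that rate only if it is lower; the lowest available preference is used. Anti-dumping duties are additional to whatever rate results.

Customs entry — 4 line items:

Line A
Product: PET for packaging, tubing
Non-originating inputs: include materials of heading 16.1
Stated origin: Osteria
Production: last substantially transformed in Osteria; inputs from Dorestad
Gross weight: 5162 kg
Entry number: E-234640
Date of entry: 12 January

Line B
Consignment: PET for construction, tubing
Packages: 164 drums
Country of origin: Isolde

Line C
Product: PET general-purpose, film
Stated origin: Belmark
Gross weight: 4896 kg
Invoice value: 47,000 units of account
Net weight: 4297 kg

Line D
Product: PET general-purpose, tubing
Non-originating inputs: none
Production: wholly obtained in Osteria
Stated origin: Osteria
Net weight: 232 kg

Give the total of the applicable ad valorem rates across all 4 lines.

Line A: PET → 16.1; tubing → 16.1.4; for packaging → 16.1.4.3. Scheduled 25%. Osteria agreement on 16.1: not wholly obtained; Osteria agreement on 16.1.3: 16.1.4.3 not covered; Osteria agreement on 16.1.2.2: 16.1.4.3 not covered. → 25%.
Line B: PET → 16.1; tubing → 16.1.4; for construction → 16.1.4.2. Scheduled 17%. quota on 16.1.4.2 exhausted → over-quota 42%; anti-dumping (Isolde, 16.1): +42%; total 42% + 42% = 84%. → 84%.
Line C: PET → 16.1; film → 16.1.2; general-purpose → 16.1.2.1. Scheduled 20%. No special measure applies. → 20%.
Line D: PET → 16.1; tubing → 16.1.4; general-purpose → 16.1.4.1. Scheduled 3%. Osteria agreement on 16.1: wholly obtained → 12% available; Osteria agreement on 16.1.3: 16.1.4.1 not covered; Osteria agreement on 16.1.2.2: 16.1.4.1 not covered; preference 12% not lower than 3% → no reduction. → 3%.
Sum: 25% + 84% + 20% + 3% = 132%.

132%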